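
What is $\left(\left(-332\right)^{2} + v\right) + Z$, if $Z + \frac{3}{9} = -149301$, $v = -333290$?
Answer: $- \frac{1117102}{3} \approx -3.7237 \cdot 10^{5}$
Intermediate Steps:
$Z = - \frac{447904}{3}$ ($Z = - \frac{1}{3} - 149301 = - \frac{447904}{3} \approx -1.493 \cdot 10^{5}$)
$\left(\left(-332\right)^{2} + v\right) + Z = \left(\left(-332\right)^{2} - 333290\right) - \frac{447904}{3} = \left(110224 - 333290\right) - \frac{447904}{3} = -223066 - \frac{447904}{3} = - \frac{1117102}{3}$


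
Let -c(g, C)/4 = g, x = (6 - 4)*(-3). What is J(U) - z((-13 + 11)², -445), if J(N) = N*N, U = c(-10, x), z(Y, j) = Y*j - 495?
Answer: 3875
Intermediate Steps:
x = -6 (x = 2*(-3) = -6)
z(Y, j) = -495 + Y*j
c(g, C) = -4*g
U = 40 (U = -4*(-10) = 40)
J(N) = N²
J(U) - z((-13 + 11)², -445) = 40² - (-495 + (-13 + 11)²*(-445)) = 1600 - (-495 + (-2)²*(-445)) = 1600 - (-495 + 4*(-445)) = 1600 - (-495 - 1780) = 1600 - 1*(-2275) = 1600 + 2275 = 3875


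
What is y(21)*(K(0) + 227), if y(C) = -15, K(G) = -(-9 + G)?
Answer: -3540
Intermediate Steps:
K(G) = 9 - G
y(21)*(K(0) + 227) = -15*((9 - 1*0) + 227) = -15*((9 + 0) + 227) = -15*(9 + 227) = -15*236 = -3540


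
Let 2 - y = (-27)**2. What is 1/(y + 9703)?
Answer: 1/8976 ≈ 0.00011141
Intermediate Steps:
y = -727 (y = 2 - 1*(-27)**2 = 2 - 1*729 = 2 - 729 = -727)
1/(y + 9703) = 1/(-727 + 9703) = 1/8976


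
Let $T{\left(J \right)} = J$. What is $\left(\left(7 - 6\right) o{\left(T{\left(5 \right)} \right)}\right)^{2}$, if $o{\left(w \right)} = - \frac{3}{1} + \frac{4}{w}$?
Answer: $\frac{121}{25} \approx 4.84$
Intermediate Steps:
$o{\left(w \right)} = -3 + \frac{4}{w}$ ($o{\left(w \right)} = \left(-3\right) 1 + \frac{4}{w} = -3 + \frac{4}{w}$)
$\left(\left(7 - 6\right) o{\left(T{\left(5 \right)} \right)}\right)^{2} = \left(\left(7 - 6\right) \left(-3 + \frac{4}{5}\right)\right)^{2} = \left(1 \left(-3 + 4 \cdot \frac{1}{5}\right)\right)^{2} = \left(1 \left(-3 + \frac{4}{5}\right)\right)^{2} = \left(1 \left(- \frac{11}{5}\right)\right)^{2} = \left(- \frac{11}{5}\right)^{2} = \frac{121}{25}$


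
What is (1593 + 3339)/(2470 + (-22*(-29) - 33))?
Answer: 1644/1025 ≈ 1.6039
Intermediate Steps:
(1593 + 3339)/(2470 + (-22*(-29) - 33)) = 4932/(2470 + (638 - 33)) = 4932/(2470 + 605) = 4932/3075 = 4932*(1/3075) = 1644/1025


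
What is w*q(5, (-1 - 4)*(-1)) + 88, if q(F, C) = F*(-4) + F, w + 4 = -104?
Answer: 1708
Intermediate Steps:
w = -108 (w = -4 - 104 = -108)
q(F, C) = -3*F (q(F, C) = -4*F + F = -3*F)
w*q(5, (-1 - 4)*(-1)) + 88 = -(-324)*5 + 88 = -108*(-15) + 88 = 1620 + 88 = 1708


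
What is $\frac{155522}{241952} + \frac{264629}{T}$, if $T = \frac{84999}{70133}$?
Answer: $\frac{2245227492688471}{10282839024} \approx 2.1835 \cdot 10^{5}$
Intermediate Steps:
$T = \frac{84999}{70133}$ ($T = 84999 \cdot \frac{1}{70133} = \frac{84999}{70133} \approx 1.212$)
$\frac{155522}{241952} + \frac{264629}{T} = \frac{155522}{241952} + \frac{264629}{\frac{84999}{70133}} = 155522 \cdot \frac{1}{241952} + 264629 \cdot \frac{70133}{84999} = \frac{77761}{120976} + \frac{18559225657}{84999} = \frac{2245227492688471}{10282839024}$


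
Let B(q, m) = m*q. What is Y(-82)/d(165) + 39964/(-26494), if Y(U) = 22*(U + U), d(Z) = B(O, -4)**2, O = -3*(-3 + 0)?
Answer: -9211481/2146014 ≈ -4.2924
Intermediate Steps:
O = 9 (O = -3*(-3) = 9)
d(Z) = 1296 (d(Z) = (-4*9)**2 = (-36)**2 = 1296)
Y(U) = 44*U (Y(U) = 22*(2*U) = 44*U)
Y(-82)/d(165) + 39964/(-26494) = (44*(-82))/1296 + 39964/(-26494) = -3608*1/1296 + 39964*(-1/26494) = -451/162 - 19982/13247 = -9211481/2146014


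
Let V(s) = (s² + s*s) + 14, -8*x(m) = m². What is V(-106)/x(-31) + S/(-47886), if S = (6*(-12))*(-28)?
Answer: -1436009024/7669741 ≈ -187.23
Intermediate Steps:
x(m) = -m²/8
V(s) = 14 + 2*s² (V(s) = (s² + s²) + 14 = 2*s² + 14 = 14 + 2*s²)
S = 2016 (S = -72*(-28) = 2016)
V(-106)/x(-31) + S/(-47886) = (14 + 2*(-106)²)/((-⅛*(-31)²)) + 2016/(-47886) = (14 + 2*11236)/((-⅛*961)) + 2016*(-1/47886) = (14 + 22472)/(-961/8) - 336/7981 = 22486*(-8/961) - 336/7981 = -179888/961 - 336/7981 = -1436009024/7669741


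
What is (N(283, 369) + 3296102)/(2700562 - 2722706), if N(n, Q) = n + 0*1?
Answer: -3296385/22144 ≈ -148.86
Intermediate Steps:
N(n, Q) = n (N(n, Q) = n + 0 = n)
(N(283, 369) + 3296102)/(2700562 - 2722706) = (283 + 3296102)/(2700562 - 2722706) = 3296385/(-22144) = 3296385*(-1/22144) = -3296385/22144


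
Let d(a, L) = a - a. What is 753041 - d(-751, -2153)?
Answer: 753041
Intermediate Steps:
d(a, L) = 0
753041 - d(-751, -2153) = 753041 - 1*0 = 753041 + 0 = 753041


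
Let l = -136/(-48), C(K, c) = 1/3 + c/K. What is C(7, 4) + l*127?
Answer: 15151/42 ≈ 360.74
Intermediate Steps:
C(K, c) = 1/3 + c/K (C(K, c) = 1*(1/3) + c/K = 1/3 + c/K)
l = 17/6 (l = -136*(-1/48) = 17/6 ≈ 2.8333)
C(7, 4) + l*127 = (4 + (1/3)*7)/7 + (17/6)*127 = (4 + 7/3)/7 + 2159/6 = (1/7)*(19/3) + 2159/6 = 19/21 + 2159/6 = 15151/42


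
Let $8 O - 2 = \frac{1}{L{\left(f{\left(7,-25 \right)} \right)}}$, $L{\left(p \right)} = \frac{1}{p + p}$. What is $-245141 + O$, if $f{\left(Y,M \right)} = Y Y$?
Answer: $- \frac{490257}{2} \approx -2.4513 \cdot 10^{5}$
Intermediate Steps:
$f{\left(Y,M \right)} = Y^{2}$
$L{\left(p \right)} = \frac{1}{2 p}$
$O = \frac{25}{2}$ ($O = \frac{1}{4} + \frac{1}{8 \frac{1}{2 \cdot 7^{2}}} = \frac{1}{4} + \frac{1}{8 \frac{1}{2 \cdot 49}} = \frac{1}{4} + \frac{1}{8 \cdot \frac{1}{2} \cdot \frac{1}{49}} = \frac{1}{4} + \frac{\frac{1}{\frac{1}{98}}}{8} = \frac{1}{4} + \frac{1}{8} \cdot 98 = \frac{1}{4} + \frac{49}{4} = \frac{25}{2} \approx 12.5$)
$-245141 + O = -245141 + \frac{25}{2} = - \frac{490257}{2}$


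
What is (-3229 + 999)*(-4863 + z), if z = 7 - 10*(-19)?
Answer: 10405180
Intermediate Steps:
z = 197 (z = 7 + 190 = 197)
(-3229 + 999)*(-4863 + z) = (-3229 + 999)*(-4863 + 197) = -2230*(-4666) = 10405180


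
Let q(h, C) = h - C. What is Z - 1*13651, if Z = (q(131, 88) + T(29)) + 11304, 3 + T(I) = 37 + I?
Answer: -2241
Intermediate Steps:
T(I) = 34 + I (T(I) = -3 + (37 + I) = 34 + I)
Z = 11410 (Z = ((131 - 1*88) + (34 + 29)) + 11304 = ((131 - 88) + 63) + 11304 = (43 + 63) + 11304 = 106 + 11304 = 11410)
Z - 1*13651 = 11410 - 1*13651 = 11410 - 13651 = -2241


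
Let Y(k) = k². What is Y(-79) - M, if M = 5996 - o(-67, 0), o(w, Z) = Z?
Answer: 245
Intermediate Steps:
M = 5996 (M = 5996 - 1*0 = 5996 + 0 = 5996)
Y(-79) - M = (-79)² - 1*5996 = 6241 - 5996 = 245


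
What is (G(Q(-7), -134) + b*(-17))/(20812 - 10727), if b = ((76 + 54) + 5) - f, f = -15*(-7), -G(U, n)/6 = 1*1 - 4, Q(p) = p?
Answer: -492/10085 ≈ -0.048785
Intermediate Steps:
G(U, n) = 18 (G(U, n) = -6*(1*1 - 4) = -6*(1 - 4) = -6*(-3) = 18)
f = 105
b = 30 (b = ((76 + 54) + 5) - 1*105 = (130 + 5) - 105 = 135 - 105 = 30)
(G(Q(-7), -134) + b*(-17))/(20812 - 10727) = (18 + 30*(-17))/(20812 - 10727) = (18 - 510)/10085 = -492*1/10085 = -492/10085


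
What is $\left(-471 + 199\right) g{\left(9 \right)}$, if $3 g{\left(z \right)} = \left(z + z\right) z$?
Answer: $-14688$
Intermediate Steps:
$g{\left(z \right)} = \frac{2 z^{2}}{3}$ ($g{\left(z \right)} = \frac{\left(z + z\right) z}{3} = \frac{2 z z}{3} = \frac{2 z^{2}}{3}$)
$\left(-471 + 199\right) g{\left(9 \right)} = \left(-471 + 199\right) \frac{2 \cdot 9^{2}}{3} = - 272 \cdot \frac{2}{3} \cdot 81 = \left(-272\right) 54 = -14688$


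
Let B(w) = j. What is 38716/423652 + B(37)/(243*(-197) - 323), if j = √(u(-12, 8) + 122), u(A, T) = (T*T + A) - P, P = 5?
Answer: 465092857/5104371122 ≈ 0.091117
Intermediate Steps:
u(A, T) = -5 + A + T² (u(A, T) = (T*T + A) - 1*5 = (T² + A) - 5 = (A + T²) - 5 = -5 + A + T²)
j = 13 (j = √((-5 - 12 + 8²) + 122) = √((-5 - 12 + 64) + 122) = √(47 + 122) = √169 = 13)
B(w) = 13
38716/423652 + B(37)/(243*(-197) - 323) = 38716/423652 + 13/(243*(-197) - 323) = 38716*(1/423652) + 13/(-47871 - 323) = 9679/105913 + 13/(-48194) = 9679/105913 + 13*(-1/48194) = 9679/105913 - 13/48194 = 465092857/5104371122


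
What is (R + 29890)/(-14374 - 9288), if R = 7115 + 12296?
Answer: -49301/23662 ≈ -2.0836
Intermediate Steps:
R = 19411
(R + 29890)/(-14374 - 9288) = (19411 + 29890)/(-14374 - 9288) = 49301/(-23662) = 49301*(-1/23662) = -49301/23662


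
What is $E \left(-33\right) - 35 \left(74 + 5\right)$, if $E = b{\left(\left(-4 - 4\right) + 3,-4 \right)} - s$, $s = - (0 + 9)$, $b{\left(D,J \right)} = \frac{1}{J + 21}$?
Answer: $- \frac{52087}{17} \approx -3063.9$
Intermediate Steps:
$b{\left(D,J \right)} = \frac{1}{21 + J}$
$s = -9$ ($s = \left(-1\right) 9 = -9$)
$E = \frac{154}{17}$ ($E = \frac{1}{21 - 4} - -9 = \frac{1}{17} + 9 = \frac{154}{17} \approx 9.0588$)
$E \left(-33\right) - 35 \left(74 + 5\right) = \frac{154}{17} \left(-33\right) - 35 \left(74 + 5\right) = - \frac{5082}{17} - 35 \cdot 79 = - \frac{5082}{17} - 2765 = - \frac{52087}{17}$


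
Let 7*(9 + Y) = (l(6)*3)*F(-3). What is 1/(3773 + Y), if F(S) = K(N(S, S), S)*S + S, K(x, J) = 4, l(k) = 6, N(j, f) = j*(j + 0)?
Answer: 7/26078 ≈ 0.00026843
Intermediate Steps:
N(j, f) = j² (N(j, f) = j*j = j²)
F(S) = 5*S (F(S) = 4*S + S = 5*S)
Y = -333/7 (Y = -9 + ((6*3)*(5*(-3)))/7 = -9 + (18*(-15))/7 = -9 + (⅐)*(-270) = -9 - 270/7 = -333/7 ≈ -47.571)
1/(3773 + Y) = 1/(3773 - 333/7) = 1/(26078/7) = 7/26078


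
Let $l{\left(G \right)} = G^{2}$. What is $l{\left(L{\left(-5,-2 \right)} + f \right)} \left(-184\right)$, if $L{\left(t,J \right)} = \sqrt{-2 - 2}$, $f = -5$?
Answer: $-3864 + 3680 i \approx -3864.0 + 3680.0 i$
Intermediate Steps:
$L{\left(t,J \right)} = 2 i$ ($L{\left(t,J \right)} = \sqrt{-4} = 2 i$)
$l{\left(L{\left(-5,-2 \right)} + f \right)} \left(-184\right) = \left(2 i - 5\right)^{2} \left(-184\right) = \left(-5 + 2 i\right)^{2} \left(-184\right) = - 184 \left(-5 + 2 i\right)^{2}$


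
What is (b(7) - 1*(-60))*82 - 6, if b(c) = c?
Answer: 5488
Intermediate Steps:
(b(7) - 1*(-60))*82 - 6 = (7 - 1*(-60))*82 - 6 = (7 + 60)*82 - 6 = 67*82 - 6 = 5494 - 6 = 5488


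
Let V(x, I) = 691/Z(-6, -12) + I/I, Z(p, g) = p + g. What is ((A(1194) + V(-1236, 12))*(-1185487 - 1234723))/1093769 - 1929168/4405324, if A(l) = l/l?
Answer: 868187983742593/10841415358851 ≈ 80.081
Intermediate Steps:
Z(p, g) = g + p
V(x, I) = -673/18 (V(x, I) = 691/(-12 - 6) + I/I = 691/(-18) + 1 = 691*(-1/18) + 1 = -691/18 + 1 = -673/18)
A(l) = 1
((A(1194) + V(-1236, 12))*(-1185487 - 1234723))/1093769 - 1929168/4405324 = ((1 - 673/18)*(-1185487 - 1234723))/1093769 - 1929168/4405324 = -655/18*(-2420210)*(1/1093769) - 1929168*1/4405324 = (792618775/9)*(1/1093769) - 482292/1101331 = 792618775/9843921 - 482292/1101331 = 868187983742593/10841415358851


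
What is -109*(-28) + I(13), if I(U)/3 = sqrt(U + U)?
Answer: 3052 + 3*sqrt(26) ≈ 3067.3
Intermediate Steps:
I(U) = 3*sqrt(2)*sqrt(U) (I(U) = 3*sqrt(U + U) = 3*sqrt(2*U) = 3*(sqrt(2)*sqrt(U)) = 3*sqrt(2)*sqrt(U))
-109*(-28) + I(13) = -109*(-28) + 3*sqrt(2)*sqrt(13) = 3052 + 3*sqrt(26)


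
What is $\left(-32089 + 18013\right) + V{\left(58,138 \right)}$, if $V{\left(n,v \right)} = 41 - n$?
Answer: $-14093$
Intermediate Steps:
$\left(-32089 + 18013\right) + V{\left(58,138 \right)} = \left(-32089 + 18013\right) + \left(41 - 58\right) = -14076 + \left(41 - 58\right) = -14076 - 17 = -14093$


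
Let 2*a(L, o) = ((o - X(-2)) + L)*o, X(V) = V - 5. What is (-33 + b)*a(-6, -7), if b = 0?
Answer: -693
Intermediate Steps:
X(V) = -5 + V
a(L, o) = o*(7 + L + o)/2 (a(L, o) = (((o - (-5 - 2)) + L)*o)/2 = (((o - 1*(-7)) + L)*o)/2 = (((o + 7) + L)*o)/2 = (((7 + o) + L)*o)/2 = ((7 + L + o)*o)/2 = (o*(7 + L + o))/2 = o*(7 + L + o)/2)
(-33 + b)*a(-6, -7) = (-33 + 0)*((1/2)*(-7)*(7 - 6 - 7)) = -33*(-7)*(-6)/2 = -33*21 = -693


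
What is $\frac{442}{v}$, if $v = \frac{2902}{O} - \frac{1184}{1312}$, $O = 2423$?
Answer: $\frac{43909606}{29331} \approx 1497.0$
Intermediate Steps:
$v = \frac{29331}{99343}$ ($v = \frac{2902}{2423} - \frac{1184}{1312} = 2902 \cdot \frac{1}{2423} - \frac{37}{41} = \frac{2902}{2423} - \frac{37}{41} = \frac{29331}{99343} \approx 0.29525$)
$\frac{442}{v} = \frac{442}{\frac{29331}{99343}} = 442 \cdot \frac{99343}{29331} = \frac{43909606}{29331}$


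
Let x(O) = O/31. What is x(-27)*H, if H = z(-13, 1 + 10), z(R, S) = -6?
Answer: 162/31 ≈ 5.2258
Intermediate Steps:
x(O) = O/31 (x(O) = O*(1/31) = O/31)
H = -6
x(-27)*H = ((1/31)*(-27))*(-6) = -27/31*(-6) = 162/31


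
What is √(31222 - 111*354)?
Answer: 2*I*√2018 ≈ 89.844*I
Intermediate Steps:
√(31222 - 111*354) = √(31222 - 39294) = √(-8072) = 2*I*√2018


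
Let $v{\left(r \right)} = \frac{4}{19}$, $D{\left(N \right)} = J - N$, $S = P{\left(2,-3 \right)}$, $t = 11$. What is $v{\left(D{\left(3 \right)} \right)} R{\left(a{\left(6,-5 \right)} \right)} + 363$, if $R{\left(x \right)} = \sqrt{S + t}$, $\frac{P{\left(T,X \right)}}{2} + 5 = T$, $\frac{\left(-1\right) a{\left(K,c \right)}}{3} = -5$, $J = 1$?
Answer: $363 + \frac{4 \sqrt{5}}{19} \approx 363.47$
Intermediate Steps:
$a{\left(K,c \right)} = 15$ ($a{\left(K,c \right)} = \left(-3\right) \left(-5\right) = 15$)
$P{\left(T,X \right)} = -10 + 2 T$
$S = -6$ ($S = -10 + 2 \cdot 2 = -10 + 4 = -6$)
$D{\left(N \right)} = 1 - N$
$R{\left(x \right)} = \sqrt{5}$ ($R{\left(x \right)} = \sqrt{-6 + 11} = \sqrt{5}$)
$v{\left(r \right)} = \frac{4}{19}$ ($v{\left(r \right)} = 4 \cdot \frac{1}{19} = \frac{4}{19}$)
$v{\left(D{\left(3 \right)} \right)} R{\left(a{\left(6,-5 \right)} \right)} + 363 = \frac{4 \sqrt{5}}{19} + 363 = 363 + \frac{4 \sqrt{5}}{19}$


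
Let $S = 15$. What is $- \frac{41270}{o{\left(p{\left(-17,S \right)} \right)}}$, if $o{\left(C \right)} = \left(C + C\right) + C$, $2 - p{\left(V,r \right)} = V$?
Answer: $- \frac{41270}{57} \approx -724.04$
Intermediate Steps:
$p{\left(V,r \right)} = 2 - V$
$o{\left(C \right)} = 3 C$ ($o{\left(C \right)} = 2 C + C = 3 C$)
$- \frac{41270}{o{\left(p{\left(-17,S \right)} \right)}} = - \frac{41270}{3 \left(2 - -17\right)} = - \frac{41270}{3 \left(2 + 17\right)} = - \frac{41270}{3 \cdot 19} = - \frac{41270}{57}$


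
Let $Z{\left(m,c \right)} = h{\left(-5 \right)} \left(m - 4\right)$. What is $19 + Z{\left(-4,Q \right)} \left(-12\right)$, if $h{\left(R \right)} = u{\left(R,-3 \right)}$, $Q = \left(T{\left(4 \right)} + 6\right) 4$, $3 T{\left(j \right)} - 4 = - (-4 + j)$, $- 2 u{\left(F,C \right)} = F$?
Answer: $259$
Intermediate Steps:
$u{\left(F,C \right)} = - \frac{F}{2}$
$T{\left(j \right)} = \frac{8}{3} - \frac{j}{3}$ ($T{\left(j \right)} = \frac{4}{3} + \frac{\left(-1\right) \left(-4 + j\right)}{3} = \frac{4}{3} + \frac{4 - j}{3} = \frac{4}{3} - \left(- \frac{4}{3} + \frac{j}{3}\right) = \frac{8}{3} - \frac{j}{3}$)
$Q = \frac{88}{3}$ ($Q = \left(\left(\frac{8}{3} - \frac{4}{3}\right) + 6\right) 4 = \left(\frac{4}{3} + 6\right) 4 = \frac{22}{3} \cdot 4 = \frac{88}{3} \approx 29.333$)
$h{\left(R \right)} = - \frac{R}{2}$
$Z{\left(m,c \right)} = -10 + \frac{5 m}{2}$ ($Z{\left(m,c \right)} = \left(- \frac{1}{2}\right) \left(-5\right) \left(m - 4\right) = \frac{5 \left(-4 + m\right)}{2} = -10 + \frac{5 m}{2}$)
$19 + Z{\left(-4,Q \right)} \left(-12\right) = 19 + \left(-10 + \frac{5}{2} \left(-4\right)\right) \left(-12\right) = 19 + \left(-10 - 10\right) \left(-12\right) = 19 - -240 = 19 + 240 = 259$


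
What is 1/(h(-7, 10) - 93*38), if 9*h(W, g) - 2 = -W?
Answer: -1/3533 ≈ -0.00028305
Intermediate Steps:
h(W, g) = 2/9 - W/9 (h(W, g) = 2/9 + (-W)/9 = 2/9 - W/9)
1/(h(-7, 10) - 93*38) = 1/((2/9 - ⅑*(-7)) - 93*38) = 1/((2/9 + 7/9) - 3534) = 1/(1 - 3534) = 1/(-3533) = -1/3533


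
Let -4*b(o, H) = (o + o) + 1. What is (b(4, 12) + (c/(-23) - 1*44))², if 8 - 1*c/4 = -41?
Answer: 25391521/8464 ≈ 2999.9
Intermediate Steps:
c = 196 (c = 32 - 4*(-41) = 32 + 164 = 196)
b(o, H) = -¼ - o/2 (b(o, H) = -((o + o) + 1)/4 = -(2*o + 1)/4 = -(1 + 2*o)/4 = -¼ - o/2)
(b(4, 12) + (c/(-23) - 1*44))² = ((-¼ - ½*4) + (196/(-23) - 1*44))² = ((-¼ - 2) + (196*(-1/23) - 44))² = (-9/4 + (-196/23 - 44))² = (-9/4 - 1208/23)² = (-5039/92)² = 25391521/8464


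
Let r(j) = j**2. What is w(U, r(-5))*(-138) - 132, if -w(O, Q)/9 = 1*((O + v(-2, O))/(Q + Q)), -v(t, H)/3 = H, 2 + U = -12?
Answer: 14088/25 ≈ 563.52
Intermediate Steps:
U = -14 (U = -2 - 12 = -14)
v(t, H) = -3*H
w(O, Q) = 9*O/Q (w(O, Q) = -9*(O - 3*O)/(Q + Q) = -9*(-2*O)/((2*Q)) = -9*(-2*O)*(1/(2*Q)) = -9*(-O/Q) = -(-9)*O/Q = 9*O/Q)
w(U, r(-5))*(-138) - 132 = (9*(-14)/(-5)**2)*(-138) - 132 = (9*(-14)/25)*(-138) - 132 = (9*(-14)*(1/25))*(-138) - 132 = -126/25*(-138) - 132 = 17388/25 - 132 = 14088/25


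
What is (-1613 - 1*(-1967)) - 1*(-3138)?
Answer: 3492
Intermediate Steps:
(-1613 - 1*(-1967)) - 1*(-3138) = (-1613 + 1967) + 3138 = 354 + 3138 = 3492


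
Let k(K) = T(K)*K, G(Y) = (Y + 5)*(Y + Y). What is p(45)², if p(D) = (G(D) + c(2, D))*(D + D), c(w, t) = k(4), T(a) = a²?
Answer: 168723777600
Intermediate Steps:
G(Y) = 2*Y*(5 + Y) (G(Y) = (5 + Y)*(2*Y) = 2*Y*(5 + Y))
k(K) = K³ (k(K) = K²*K = K³)
c(w, t) = 64 (c(w, t) = 4³ = 64)
p(D) = 2*D*(64 + 2*D*(5 + D)) (p(D) = (2*D*(5 + D) + 64)*(D + D) = (64 + 2*D*(5 + D))*(2*D) = 2*D*(64 + 2*D*(5 + D)))
p(45)² = (4*45*(32 + 45*(5 + 45)))² = (4*45*(32 + 45*50))² = (4*45*(32 + 2250))² = (4*45*2282)² = 410760² = 168723777600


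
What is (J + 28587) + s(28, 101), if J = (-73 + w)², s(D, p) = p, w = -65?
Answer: 47732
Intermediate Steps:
J = 19044 (J = (-73 - 65)² = (-138)² = 19044)
(J + 28587) + s(28, 101) = (19044 + 28587) + 101 = 47631 + 101 = 47732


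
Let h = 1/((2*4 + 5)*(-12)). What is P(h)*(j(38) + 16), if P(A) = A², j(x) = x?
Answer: 3/1352 ≈ 0.0022189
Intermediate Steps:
h = -1/156 (h = 1/((8 + 5)*(-12)) = 1/(13*(-12)) = 1/(-156) = -1/156 ≈ -0.0064103)
P(h)*(j(38) + 16) = (-1/156)²*(38 + 16) = (1/24336)*54 = 3/1352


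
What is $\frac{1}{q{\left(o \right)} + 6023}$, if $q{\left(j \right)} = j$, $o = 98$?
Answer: $\frac{1}{6121} \approx 0.00016337$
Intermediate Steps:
$\frac{1}{q{\left(o \right)} + 6023} = \frac{1}{98 + 6023} = \frac{1}{6121}$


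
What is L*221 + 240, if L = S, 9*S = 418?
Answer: 94538/9 ≈ 10504.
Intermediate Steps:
S = 418/9 (S = (1/9)*418 = 418/9 ≈ 46.444)
L = 418/9 ≈ 46.444
L*221 + 240 = (418/9)*221 + 240 = 92378/9 + 240 = 94538/9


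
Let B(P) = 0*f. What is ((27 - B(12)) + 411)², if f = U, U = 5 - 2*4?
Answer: 191844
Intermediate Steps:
U = -3 (U = 5 - 8 = -3)
f = -3
B(P) = 0 (B(P) = 0*(-3) = 0)
((27 - B(12)) + 411)² = ((27 - 1*0) + 411)² = ((27 + 0) + 411)² = (27 + 411)² = 438² = 191844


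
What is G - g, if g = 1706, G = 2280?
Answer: 574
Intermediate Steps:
G - g = 2280 - 1*1706 = 2280 - 1706 = 574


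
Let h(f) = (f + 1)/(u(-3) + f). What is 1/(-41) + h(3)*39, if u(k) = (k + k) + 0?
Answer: -2133/41 ≈ -52.024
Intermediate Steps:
u(k) = 2*k (u(k) = 2*k + 0 = 2*k)
h(f) = (1 + f)/(-6 + f) (h(f) = (f + 1)/(2*(-3) + f) = (1 + f)/(-6 + f))
1/(-41) + h(3)*39 = 1/(-41) + ((1 + 3)/(-6 + 3))*39 = -1/41 + (4/(-3))*39 = -1/41 - ⅓*4*39 = -1/41 - 4/3*39 = -1/41 - 52 = -2133/41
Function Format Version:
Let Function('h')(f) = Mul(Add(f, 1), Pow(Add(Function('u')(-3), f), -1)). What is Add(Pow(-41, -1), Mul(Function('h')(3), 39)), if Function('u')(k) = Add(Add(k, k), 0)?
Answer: Rational(-2133, 41) ≈ -52.024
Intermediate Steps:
Function('u')(k) = Mul(2, k) (Function('u')(k) = Add(Mul(2, k), 0) = Mul(2, k))
Function('h')(f) = Mul(Pow(Add(-6, f), -1), Add(1, f)) (Function('h')(f) = Mul(Add(f, 1), Pow(Add(Mul(2, -3), f), -1)) = Mul(Add(1, f), Pow(Add(-6, f), -1)) = Mul(Pow(Add(-6, f), -1), Add(1, f)))
Add(Pow(-41, -1), Mul(Function('h')(3), 39)) = Add(Pow(-41, -1), Mul(Mul(Pow(Add(-6, 3), -1), Add(1, 3)), 39)) = Add(Rational(-1, 41), Mul(Mul(Pow(-3, -1), 4), 39)) = Add(Rational(-1, 41), Mul(Mul(Rational(-1, 3), 4), 39)) = Add(Rational(-1, 41), Mul(Rational(-4, 3), 39)) = Add(Rational(-1, 41), -52) = Rational(-2133, 41)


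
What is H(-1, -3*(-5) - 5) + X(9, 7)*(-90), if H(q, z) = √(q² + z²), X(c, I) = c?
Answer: -810 + √101 ≈ -799.95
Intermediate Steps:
H(-1, -3*(-5) - 5) + X(9, 7)*(-90) = √((-1)² + (-3*(-5) - 5)²) + 9*(-90) = √(1 + (15 - 5)²) - 810 = √(1 + 10²) - 810 = √(1 + 100) - 810 = √101 - 810 = -810 + √101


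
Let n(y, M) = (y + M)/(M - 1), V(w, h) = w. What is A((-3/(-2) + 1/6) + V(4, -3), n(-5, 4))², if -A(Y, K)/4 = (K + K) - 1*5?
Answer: 4624/9 ≈ 513.78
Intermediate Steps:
n(y, M) = (M + y)/(-1 + M)
A(Y, K) = 20 - 8*K (A(Y, K) = -4*((K + K) - 1*5) = -4*(2*K - 5) = -4*(-5 + 2*K) = 20 - 8*K)
A((-3/(-2) + 1/6) + V(4, -3), n(-5, 4))² = (20 - 8*(4 - 5)/(-1 + 4))² = (20 - 8*(-1)/3)² = (20 - 8*(-⅓))² = (20 + 8/3)² = (68/3)² = 4624/9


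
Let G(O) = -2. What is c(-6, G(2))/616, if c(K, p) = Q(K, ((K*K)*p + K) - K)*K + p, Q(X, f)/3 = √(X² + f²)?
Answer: -1/308 - 27*√145/154 ≈ -2.1144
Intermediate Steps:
Q(X, f) = 3*√(X² + f²)
c(K, p) = p + 3*K*√(K² + K⁴*p²) (c(K, p) = (3*√(K² + (((K*K)*p + K) - K)²))*K + p = (3*√(K² + ((K²*p + K) - K)²))*K + p = (3*√(K² + ((p*K² + K) - K)²))*K + p = (3*√(K² + ((K + p*K²) - K)²))*K + p = (3*√(K² + (p*K²)²))*K + p = (3*√(K² + K⁴*p²))*K + p = 3*K*√(K² + K⁴*p²) + p = p + 3*K*√(K² + K⁴*p²))
c(-6, G(2))/616 = (-2 + 3*(-6)*√((-6)² + (-6)⁴*(-2)²))/616 = (-2 + 3*(-6)*√(36 + 1296*4))*(1/616) = (-2 + 3*(-6)*√(36 + 5184))*(1/616) = (-2 + 3*(-6)*√5220)*(1/616) = (-2 + 3*(-6)*(6*√145))*(1/616) = (-2 - 108*√145)*(1/616) = -1/308 - 27*√145/154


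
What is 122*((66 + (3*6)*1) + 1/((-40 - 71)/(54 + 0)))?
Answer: 376980/37 ≈ 10189.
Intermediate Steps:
122*((66 + (3*6)*1) + 1/((-40 - 71)/(54 + 0))) = 122*((66 + 18*1) + 1/(-111/54)) = 122*((66 + 18) + 1/(-111*1/54)) = 122*(84 + 1/(-37/18)) = 122*(84 - 18/37) = 122*(3090/37) = 376980/37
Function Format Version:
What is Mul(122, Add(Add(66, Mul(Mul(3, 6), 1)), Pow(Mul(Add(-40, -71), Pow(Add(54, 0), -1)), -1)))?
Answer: Rational(376980, 37) ≈ 10189.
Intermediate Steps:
Mul(122, Add(Add(66, Mul(Mul(3, 6), 1)), Pow(Mul(Add(-40, -71), Pow(Add(54, 0), -1)), -1))) = Mul(122, Add(Add(66, Mul(18, 1)), Pow(Mul(-111, Pow(54, -1)), -1))) = Mul(122, Add(Add(66, 18), Pow(Mul(-111, Rational(1, 54)), -1))) = Mul(122, Add(84, Pow(Rational(-37, 18), -1))) = Mul(122, Add(84, Rational(-18, 37))) = Mul(122, Rational(3090, 37)) = Rational(376980, 37)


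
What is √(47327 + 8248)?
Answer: 15*√247 ≈ 235.74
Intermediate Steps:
√(47327 + 8248) = √55575 = 15*√247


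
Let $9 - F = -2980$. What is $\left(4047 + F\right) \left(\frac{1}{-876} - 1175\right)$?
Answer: $- \frac{1810540459}{219} \approx -8.2673 \cdot 10^{6}$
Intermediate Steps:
$F = 2989$ ($F = 9 - -2980 = 9 + 2980 = 2989$)
$\left(4047 + F\right) \left(\frac{1}{-876} - 1175\right) = \left(4047 + 2989\right) \left(\frac{1}{-876} - 1175\right) = 7036 \left(- \frac{1}{876} - 1175\right) = 7036 \left(- \frac{1029301}{876}\right) = - \frac{1810540459}{219}$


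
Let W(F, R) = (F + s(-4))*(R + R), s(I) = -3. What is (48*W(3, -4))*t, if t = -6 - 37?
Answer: 0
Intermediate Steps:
t = -43
W(F, R) = 2*R*(-3 + F) (W(F, R) = (F - 3)*(R + R) = (-3 + F)*(2*R) = 2*R*(-3 + F))
(48*W(3, -4))*t = (48*(2*(-4)*(-3 + 3)))*(-43) = (48*(2*(-4)*0))*(-43) = (48*0)*(-43) = 0*(-43) = 0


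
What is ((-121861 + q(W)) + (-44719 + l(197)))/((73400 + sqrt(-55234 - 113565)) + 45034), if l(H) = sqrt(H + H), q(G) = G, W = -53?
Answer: -19735012722/14026781155 + 118434*sqrt(394)/14026781155 - I*sqrt(66506806)/14026781155 + 166633*I*sqrt(168799)/14026781155 ≈ -1.4068 + 0.0048802*I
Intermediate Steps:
l(H) = sqrt(2)*sqrt(H) (l(H) = sqrt(2*H) = sqrt(2)*sqrt(H))
((-121861 + q(W)) + (-44719 + l(197)))/((73400 + sqrt(-55234 - 113565)) + 45034) = ((-121861 - 53) + (-44719 + sqrt(2)*sqrt(197)))/((73400 + sqrt(-55234 - 113565)) + 45034) = (-121914 + (-44719 + sqrt(394)))/((73400 + sqrt(-168799)) + 45034) = (-166633 + sqrt(394))/((73400 + I*sqrt(168799)) + 45034) = (-166633 + sqrt(394))/(118434 + I*sqrt(168799))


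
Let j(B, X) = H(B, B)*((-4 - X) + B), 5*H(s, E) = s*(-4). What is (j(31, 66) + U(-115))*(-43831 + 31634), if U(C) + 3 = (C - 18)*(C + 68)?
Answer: -440018972/5 ≈ -8.8004e+7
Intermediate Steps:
U(C) = -3 + (-18 + C)*(68 + C) (U(C) = -3 + (C - 18)*(C + 68) = -3 + (-18 + C)*(68 + C))
H(s, E) = -4*s/5 (H(s, E) = (s*(-4))/5 = (-4*s)/5 = -4*s/5)
j(B, X) = -4*B*(-4 + B - X)/5 (j(B, X) = (-4*B/5)*((-4 - X) + B) = (-4*B/5)*(-4 + B - X) = -4*B*(-4 + B - X)/5)
(j(31, 66) + U(-115))*(-43831 + 31634) = ((⅘)*31*(4 + 66 - 1*31) + (-1227 + (-115)² + 50*(-115)))*(-43831 + 31634) = ((⅘)*31*(4 + 66 - 31) + (-1227 + 13225 - 5750))*(-12197) = ((⅘)*31*39 + 6248)*(-12197) = (4836/5 + 6248)*(-12197) = (36076/5)*(-12197) = -440018972/5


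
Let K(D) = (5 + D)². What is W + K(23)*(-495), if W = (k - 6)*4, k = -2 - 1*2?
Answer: -388120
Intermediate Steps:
k = -4 (k = -2 - 2 = -4)
W = -40 (W = (-4 - 6)*4 = -10*4 = -40)
W + K(23)*(-495) = -40 + (5 + 23)²*(-495) = -40 + 28²*(-495) = -40 + 784*(-495) = -40 - 388080 = -388120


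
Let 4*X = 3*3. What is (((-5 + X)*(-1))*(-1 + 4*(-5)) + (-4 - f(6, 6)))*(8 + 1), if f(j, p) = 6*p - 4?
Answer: -3375/4 ≈ -843.75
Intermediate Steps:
X = 9/4 (X = (3*3)/4 = (¼)*9 = 9/4 ≈ 2.2500)
f(j, p) = -4 + 6*p
(((-5 + X)*(-1))*(-1 + 4*(-5)) + (-4 - f(6, 6)))*(8 + 1) = (((-5 + 9/4)*(-1))*(-1 + 4*(-5)) + (-4 - (-4 + 6*6)))*(8 + 1) = ((-11/4*(-1))*(-1 - 20) + (-4 - (-4 + 36)))*9 = ((11/4)*(-21) + (-4 - 1*32))*9 = (-231/4 + (-4 - 32))*9 = (-231/4 - 36)*9 = -375/4*9 = -3375/4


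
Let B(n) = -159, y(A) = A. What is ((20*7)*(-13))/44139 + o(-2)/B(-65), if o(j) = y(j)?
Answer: -67034/2339367 ≈ -0.028655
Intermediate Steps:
o(j) = j
((20*7)*(-13))/44139 + o(-2)/B(-65) = ((20*7)*(-13))/44139 - 2/(-159) = (140*(-13))*(1/44139) - 2*(-1/159) = -1820*1/44139 + 2/159 = -1820/44139 + 2/159 = -67034/2339367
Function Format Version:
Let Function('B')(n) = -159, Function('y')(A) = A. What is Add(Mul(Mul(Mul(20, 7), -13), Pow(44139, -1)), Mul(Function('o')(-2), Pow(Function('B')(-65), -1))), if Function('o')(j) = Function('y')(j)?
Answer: Rational(-67034, 2339367) ≈ -0.028655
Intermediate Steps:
Function('o')(j) = j
Add(Mul(Mul(Mul(20, 7), -13), Pow(44139, -1)), Mul(Function('o')(-2), Pow(Function('B')(-65), -1))) = Add(Mul(Mul(Mul(20, 7), -13), Pow(44139, -1)), Mul(-2, Pow(-159, -1))) = Add(Mul(Mul(140, -13), Rational(1, 44139)), Mul(-2, Rational(-1, 159))) = Add(Mul(-1820, Rational(1, 44139)), Rational(2, 159)) = Add(Rational(-1820, 44139), Rational(2, 159)) = Rational(-67034, 2339367)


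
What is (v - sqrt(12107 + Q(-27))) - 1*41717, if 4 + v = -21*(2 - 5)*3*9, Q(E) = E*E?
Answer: -40020 - 2*sqrt(3209) ≈ -40133.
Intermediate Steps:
Q(E) = E**2
v = 1697 (v = -4 - 21*(2 - 5)*3*9 = -4 - (-63)*3*9 = -4 - 21*(-9)*9 = -4 + 189*9 = -4 + 1701 = 1697)
(v - sqrt(12107 + Q(-27))) - 1*41717 = (1697 - sqrt(12107 + (-27)**2)) - 1*41717 = (1697 - sqrt(12107 + 729)) - 41717 = (1697 - sqrt(12836)) - 41717 = (1697 - 2*sqrt(3209)) - 41717 = -40020 - 2*sqrt(3209)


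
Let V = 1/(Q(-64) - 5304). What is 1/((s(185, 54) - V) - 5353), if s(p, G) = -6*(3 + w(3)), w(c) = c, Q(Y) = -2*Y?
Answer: -5176/27893463 ≈ -0.00018556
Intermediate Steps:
s(p, G) = -36 (s(p, G) = -6*(3 + 3) = -6*6 = -36)
V = -1/5176 (V = 1/(-2*(-64) - 5304) = 1/(128 - 5304) = 1/(-5176) = -1/5176 ≈ -0.00019320)
1/((s(185, 54) - V) - 5353) = 1/((-36 - 1*(-1/5176)) - 5353) = 1/((-36 + 1/5176) - 5353) = 1/(-186335/5176 - 5353) = 1/(-27893463/5176) = -5176/27893463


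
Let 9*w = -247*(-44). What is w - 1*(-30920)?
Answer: 289148/9 ≈ 32128.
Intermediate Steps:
w = 10868/9 (w = (-247*(-44))/9 = (1/9)*10868 = 10868/9 ≈ 1207.6)
w - 1*(-30920) = 10868/9 - 1*(-30920) = 10868/9 + 30920 = 289148/9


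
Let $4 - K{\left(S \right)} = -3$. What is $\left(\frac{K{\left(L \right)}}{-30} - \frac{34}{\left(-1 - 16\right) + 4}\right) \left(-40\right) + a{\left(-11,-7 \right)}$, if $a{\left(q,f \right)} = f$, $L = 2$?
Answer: $- \frac{3989}{39} \approx -102.28$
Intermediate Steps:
$K{\left(S \right)} = 7$ ($K{\left(S \right)} = 4 - -3 = 4 + 3 = 7$)
$\left(\frac{K{\left(L \right)}}{-30} - \frac{34}{\left(-1 - 16\right) + 4}\right) \left(-40\right) + a{\left(-11,-7 \right)} = \left(\frac{7}{-30} - \frac{34}{\left(-1 - 16\right) + 4}\right) \left(-40\right) - 7 = \left(7 \left(- \frac{1}{30}\right) - \frac{34}{-17 + 4}\right) \left(-40\right) - 7 = \left(- \frac{7}{30} - \frac{34}{-13}\right) \left(-40\right) - 7 = \left(- \frac{7}{30} - - \frac{34}{13}\right) \left(-40\right) - 7 = \left(- \frac{7}{30} + \frac{34}{13}\right) \left(-40\right) - 7 = \frac{929}{390} \left(-40\right) - 7 = - \frac{3716}{39} - 7 = - \frac{3989}{39}$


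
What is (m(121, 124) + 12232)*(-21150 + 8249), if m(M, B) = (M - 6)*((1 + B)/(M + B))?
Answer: -1109933849/7 ≈ -1.5856e+8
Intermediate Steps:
m(M, B) = (1 + B)*(-6 + M)/(B + M) (m(M, B) = (-6 + M)*((1 + B)/(B + M)) = (1 + B)*(-6 + M)/(B + M))
(m(121, 124) + 12232)*(-21150 + 8249) = ((-6 + 121 - 6*124 + 124*121)/(124 + 121) + 12232)*(-21150 + 8249) = ((-6 + 121 - 744 + 15004)/245 + 12232)*(-12901) = ((1/245)*14375 + 12232)*(-12901) = (2875/49 + 12232)*(-12901) = (602243/49)*(-12901) = -1109933849/7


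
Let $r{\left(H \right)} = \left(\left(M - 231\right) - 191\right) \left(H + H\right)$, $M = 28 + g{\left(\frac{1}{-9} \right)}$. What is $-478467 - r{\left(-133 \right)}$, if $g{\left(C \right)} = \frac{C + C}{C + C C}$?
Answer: $- \frac{1165345}{2} \approx -5.8267 \cdot 10^{5}$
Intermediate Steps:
$g{\left(C \right)} = \frac{2 C}{C + C^{2}}$
$M = \frac{121}{4}$ ($M = 28 + \frac{2}{1 + \frac{1}{-9}} = 28 + \frac{2}{1 - \frac{1}{9}} = 28 + \frac{2}{\frac{8}{9}} = 28 + 2 \cdot \frac{9}{8} = 28 + \frac{9}{4} = \frac{121}{4} \approx 30.25$)
$r{\left(H \right)} = - \frac{1567 H}{2}$ ($r{\left(H \right)} = \left(\left(\frac{121}{4} - 231\right) - 191\right) \left(H + H\right) = \left(- \frac{803}{4} - 191\right) 2 H = - \frac{1567 \cdot 2 H}{4} = - \frac{1567 H}{2}$)
$-478467 - r{\left(-133 \right)} = -478467 - \left(- \frac{1567}{2}\right) \left(-133\right) = -478467 - \frac{208411}{2} = - \frac{1165345}{2}$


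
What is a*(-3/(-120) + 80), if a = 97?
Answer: 310497/40 ≈ 7762.4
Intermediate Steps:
a*(-3/(-120) + 80) = 97*(-3/(-120) + 80) = 97*(-3*(-1/120) + 80) = 97*(1/40 + 80) = 97*(3201/40) = 310497/40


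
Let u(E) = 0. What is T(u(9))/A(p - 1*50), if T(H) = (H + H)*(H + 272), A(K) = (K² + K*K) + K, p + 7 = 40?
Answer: 0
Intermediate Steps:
p = 33 (p = -7 + 40 = 33)
A(K) = K + 2*K² (A(K) = (K² + K²) + K = 2*K² + K = K + 2*K²)
T(H) = 2*H*(272 + H) (T(H) = (2*H)*(272 + H) = 2*H*(272 + H))
T(u(9))/A(p - 1*50) = (2*0*(272 + 0))/(((33 - 1*50)*(1 + 2*(33 - 1*50)))) = (2*0*272)/(((33 - 50)*(1 + 2*(33 - 50)))) = 0/((-17*(1 + 2*(-17)))) = 0/((-17*(1 - 34))) = 0/((-17*(-33))) = 0/561 = 0*(1/561) = 0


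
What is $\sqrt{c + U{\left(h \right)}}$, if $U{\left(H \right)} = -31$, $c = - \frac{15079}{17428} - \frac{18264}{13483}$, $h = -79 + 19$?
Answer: $\frac{i \sqrt{458569689002728583}}{117490862} \approx 5.7637 i$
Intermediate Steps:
$h = -60$
$c = - \frac{521615149}{234981724}$ ($c = \left(-15079\right) \frac{1}{17428} - \frac{18264}{13483} = - \frac{15079}{17428} - \frac{18264}{13483} = - \frac{521615149}{234981724} \approx -2.2198$)
$\sqrt{c + U{\left(h \right)}} = \sqrt{- \frac{521615149}{234981724} - 31} = \sqrt{- \frac{7806048593}{234981724}} = \frac{i \sqrt{458569689002728583}}{117490862}$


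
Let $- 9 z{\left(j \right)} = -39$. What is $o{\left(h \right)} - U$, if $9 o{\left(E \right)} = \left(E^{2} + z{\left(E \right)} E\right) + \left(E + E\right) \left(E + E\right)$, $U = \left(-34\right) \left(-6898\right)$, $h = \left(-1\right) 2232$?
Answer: $\frac{7596220}{3} \approx 2.5321 \cdot 10^{6}$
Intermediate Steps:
$h = -2232$
$z{\left(j \right)} = \frac{13}{3}$ ($z{\left(j \right)} = \left(- \frac{1}{9}\right) \left(-39\right) = \frac{13}{3}$)
$U = 234532$
$o{\left(E \right)} = \frac{5 E^{2}}{9} + \frac{13 E}{27}$ ($o{\left(E \right)} = \frac{\left(E^{2} + \frac{13 E}{3}\right) + \left(E + E\right) \left(E + E\right)}{9} = \frac{\left(E^{2} + \frac{13 E}{3}\right) + 2 E 2 E}{9} = \frac{\left(E^{2} + \frac{13 E}{3}\right) + 4 E^{2}}{9} = \frac{5 E^{2} + \frac{13 E}{3}}{9} = \frac{5 E^{2}}{9} + \frac{13 E}{27}$)
$o{\left(h \right)} - U = \frac{1}{27} \left(-2232\right) \left(13 + 15 \left(-2232\right)\right) - 234532 = \frac{1}{27} \left(-2232\right) \left(13 - 33480\right) - 234532 = \frac{1}{27} \left(-2232\right) \left(-33467\right) - 234532 = \frac{8299816}{3} - 234532 = \frac{7596220}{3}$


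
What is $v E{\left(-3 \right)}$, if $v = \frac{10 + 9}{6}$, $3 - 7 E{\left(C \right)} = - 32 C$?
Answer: $- \frac{589}{14} \approx -42.071$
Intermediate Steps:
$E{\left(C \right)} = \frac{3}{7} + \frac{32 C}{7}$ ($E{\left(C \right)} = \frac{3}{7} - \frac{\left(-32\right) C}{7} = \frac{3}{7} + \frac{32 C}{7}$)
$v = \frac{19}{6}$ ($v = 19 \cdot \frac{1}{6} = \frac{19}{6} \approx 3.1667$)
$v E{\left(-3 \right)} = \frac{19 \left(\frac{3}{7} + \frac{32}{7} \left(-3\right)\right)}{6} = \frac{19 \left(\frac{3}{7} - \frac{96}{7}\right)}{6} = \frac{19}{6} \left(- \frac{93}{7}\right) = - \frac{589}{14}$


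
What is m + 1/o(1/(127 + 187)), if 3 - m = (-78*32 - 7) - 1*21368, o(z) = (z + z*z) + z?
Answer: 15115342/629 ≈ 24031.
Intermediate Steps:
o(z) = z**2 + 2*z (o(z) = (z + z**2) + z = z**2 + 2*z)
m = 23874 (m = 3 - ((-78*32 - 7) - 1*21368) = 3 - ((-2496 - 7) - 21368) = 3 - (-2503 - 21368) = 3 - 1*(-23871) = 3 + 23871 = 23874)
m + 1/o(1/(127 + 187)) = 23874 + 1/((2 + 1/(127 + 187))/(127 + 187)) = 23874 + 1/((2 + 1/314)/314) = 23874 + 1/((1/314)*(629/314)) = 23874 + 1/(629/98596) = 23874 + 98596/629 = 15115342/629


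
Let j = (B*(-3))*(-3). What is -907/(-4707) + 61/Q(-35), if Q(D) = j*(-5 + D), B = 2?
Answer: 40657/376560 ≈ 0.10797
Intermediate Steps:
j = 18 (j = (2*(-3))*(-3) = -6*(-3) = 18)
Q(D) = -90 + 18*D (Q(D) = 18*(-5 + D) = -90 + 18*D)
-907/(-4707) + 61/Q(-35) = -907/(-4707) + 61/(-90 + 18*(-35)) = -907*(-1/4707) + 61/(-90 - 630) = 907/4707 + 61/(-720) = 907/4707 + 61*(-1/720) = 907/4707 - 61/720 = 40657/376560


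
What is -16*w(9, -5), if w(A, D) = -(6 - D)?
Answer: 176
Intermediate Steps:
w(A, D) = -6 + D
-16*w(9, -5) = -16*(-6 - 5) = -16*(-11) = 176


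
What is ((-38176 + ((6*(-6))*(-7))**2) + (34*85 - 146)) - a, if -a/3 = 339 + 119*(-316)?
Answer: -83723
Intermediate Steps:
a = 111795 (a = -3*(339 + 119*(-316)) = -3*(339 - 37604) = -3*(-37265) = 111795)
((-38176 + ((6*(-6))*(-7))**2) + (34*85 - 146)) - a = ((-38176 + ((6*(-6))*(-7))**2) + (34*85 - 146)) - 1*111795 = ((-38176 + (-36*(-7))**2) + (2890 - 146)) - 111795 = ((-38176 + 252**2) + 2744) - 111795 = ((-38176 + 63504) + 2744) - 111795 = (25328 + 2744) - 111795 = 28072 - 111795 = -83723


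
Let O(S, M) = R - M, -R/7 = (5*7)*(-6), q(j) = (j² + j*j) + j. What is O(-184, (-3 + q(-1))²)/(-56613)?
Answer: -1466/56613 ≈ -0.025895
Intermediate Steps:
q(j) = j + 2*j² (q(j) = (j² + j²) + j = 2*j² + j = j + 2*j²)
R = 1470 (R = -7*5*7*(-6) = -245*(-6) = -7*(-210) = 1470)
O(S, M) = 1470 - M
O(-184, (-3 + q(-1))²)/(-56613) = (1470 - (-3 - (1 + 2*(-1)))²)/(-56613) = (1470 - (-3 - (1 - 2))²)*(-1/56613) = (1470 - (-3 - 1*(-1))²)*(-1/56613) = (1470 - (-3 + 1)²)*(-1/56613) = (1470 - 1*(-2)²)*(-1/56613) = (1470 - 1*4)*(-1/56613) = (1470 - 4)*(-1/56613) = 1466*(-1/56613) = -1466/56613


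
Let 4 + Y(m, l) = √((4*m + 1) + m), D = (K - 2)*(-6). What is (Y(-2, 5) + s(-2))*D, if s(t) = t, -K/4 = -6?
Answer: 792 - 396*I ≈ 792.0 - 396.0*I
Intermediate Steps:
K = 24 (K = -4*(-6) = 24)
D = -132 (D = (24 - 2)*(-6) = 22*(-6) = -132)
Y(m, l) = -4 + √(1 + 5*m) (Y(m, l) = -4 + √((4*m + 1) + m) = -4 + √((1 + 4*m) + m) = -4 + √(1 + 5*m))
(Y(-2, 5) + s(-2))*D = ((-4 + √(1 + 5*(-2))) - 2)*(-132) = ((-4 + √(1 - 10)) - 2)*(-132) = ((-4 + √(-9)) - 2)*(-132) = ((-4 + 3*I) - 2)*(-132) = (-6 + 3*I)*(-132) = 792 - 396*I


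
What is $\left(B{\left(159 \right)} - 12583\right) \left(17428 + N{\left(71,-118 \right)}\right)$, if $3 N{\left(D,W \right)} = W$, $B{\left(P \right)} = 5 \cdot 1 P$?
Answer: $- \frac{614932808}{3} \approx -2.0498 \cdot 10^{8}$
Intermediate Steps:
$B{\left(P \right)} = 5 P$
$N{\left(D,W \right)} = \frac{W}{3}$
$\left(B{\left(159 \right)} - 12583\right) \left(17428 + N{\left(71,-118 \right)}\right) = \left(5 \cdot 159 - 12583\right) \left(17428 + \frac{1}{3} \left(-118\right)\right) = \left(795 - 12583\right) \left(17428 - \frac{118}{3}\right) = \left(-11788\right) \frac{52166}{3} = - \frac{614932808}{3}$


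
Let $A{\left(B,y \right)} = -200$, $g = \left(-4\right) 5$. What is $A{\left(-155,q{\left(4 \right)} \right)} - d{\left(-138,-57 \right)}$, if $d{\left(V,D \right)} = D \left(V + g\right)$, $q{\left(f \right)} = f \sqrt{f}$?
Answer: $-9206$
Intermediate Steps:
$g = -20$
$q{\left(f \right)} = f^{\frac{3}{2}}$
$d{\left(V,D \right)} = D \left(-20 + V\right)$ ($d{\left(V,D \right)} = D \left(V - 20\right) = D \left(-20 + V\right)$)
$A{\left(-155,q{\left(4 \right)} \right)} - d{\left(-138,-57 \right)} = -200 - - 57 \left(-20 - 138\right) = -200 - \left(-57\right) \left(-158\right) = -200 - 9006 = -9206$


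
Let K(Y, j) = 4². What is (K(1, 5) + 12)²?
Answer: 784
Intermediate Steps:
K(Y, j) = 16
(K(1, 5) + 12)² = (16 + 12)² = 28² = 784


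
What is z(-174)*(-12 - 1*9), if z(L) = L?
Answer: 3654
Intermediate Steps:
z(-174)*(-12 - 1*9) = -174*(-12 - 1*9) = -174*(-12 - 9) = -174*(-21) = 3654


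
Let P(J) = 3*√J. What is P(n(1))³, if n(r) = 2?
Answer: 54*√2 ≈ 76.368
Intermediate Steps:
P(n(1))³ = (3*√2)³ = 54*√2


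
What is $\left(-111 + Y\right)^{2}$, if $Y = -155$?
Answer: $70756$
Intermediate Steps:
$\left(-111 + Y\right)^{2} = \left(-111 - 155\right)^{2} = \left(-266\right)^{2} = 70756$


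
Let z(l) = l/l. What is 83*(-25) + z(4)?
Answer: -2074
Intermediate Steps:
z(l) = 1
83*(-25) + z(4) = 83*(-25) + 1 = -2075 + 1 = -2074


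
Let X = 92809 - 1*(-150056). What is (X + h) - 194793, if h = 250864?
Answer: 298936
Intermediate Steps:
X = 242865 (X = 92809 + 150056 = 242865)
(X + h) - 194793 = (242865 + 250864) - 194793 = 493729 - 194793 = 298936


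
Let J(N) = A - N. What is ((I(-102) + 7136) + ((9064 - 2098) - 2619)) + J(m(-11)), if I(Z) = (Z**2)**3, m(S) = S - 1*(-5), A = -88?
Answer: 1126162430665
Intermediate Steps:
m(S) = 5 + S (m(S) = S + 5 = 5 + S)
J(N) = -88 - N
I(Z) = Z**6
((I(-102) + 7136) + ((9064 - 2098) - 2619)) + J(m(-11)) = (((-102)**6 + 7136) + ((9064 - 2098) - 2619)) + (-88 - (5 - 11)) = ((1126162419264 + 7136) + (6966 - 2619)) + (-88 - 1*(-6)) = (1126162426400 + 4347) + (-88 + 6) = 1126162430747 - 82 = 1126162430665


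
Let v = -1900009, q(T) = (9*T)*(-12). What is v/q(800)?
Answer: 1900009/86400 ≈ 21.991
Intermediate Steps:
q(T) = -108*T
v/q(800) = -1900009/((-108*800)) = -1900009/(-86400) = -1900009*(-1/86400) = 1900009/86400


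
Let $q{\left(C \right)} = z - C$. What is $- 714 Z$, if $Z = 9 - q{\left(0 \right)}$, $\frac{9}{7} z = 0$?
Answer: $-6426$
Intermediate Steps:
$z = 0$ ($z = \frac{7}{9} \cdot 0 = 0$)
$q{\left(C \right)} = - C$ ($q{\left(C \right)} = 0 - C = - C$)
$Z = 9$ ($Z = 9 - \left(-1\right) 0 = 9 - 0 = 9 + 0 = 9$)
$- 714 Z = \left(-714\right) 9 = -6426$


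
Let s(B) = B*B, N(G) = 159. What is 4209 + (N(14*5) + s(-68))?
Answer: 8992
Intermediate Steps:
s(B) = B²
4209 + (N(14*5) + s(-68)) = 4209 + (159 + (-68)²) = 4209 + (159 + 4624) = 4209 + 4783 = 8992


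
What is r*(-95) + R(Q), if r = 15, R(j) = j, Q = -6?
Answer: -1431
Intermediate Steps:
r*(-95) + R(Q) = 15*(-95) - 6 = -1425 - 6 = -1431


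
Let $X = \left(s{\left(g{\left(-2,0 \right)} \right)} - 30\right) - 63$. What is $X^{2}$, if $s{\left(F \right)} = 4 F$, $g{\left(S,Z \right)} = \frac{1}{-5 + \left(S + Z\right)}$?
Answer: $\frac{429025}{49} \approx 8755.6$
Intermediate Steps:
$g{\left(S,Z \right)} = \frac{1}{-5 + S + Z}$
$X = - \frac{655}{7}$ ($X = \left(\frac{4}{-5 - 2 + 0} - 30\right) - 63 = \left(\frac{4}{-7} - 30\right) - 63 = \left(4 \left(- \frac{1}{7}\right) - 30\right) - 63 = \left(- \frac{4}{7} - 30\right) - 63 = - \frac{214}{7} - 63 = - \frac{655}{7} \approx -93.571$)
$X^{2} = \left(- \frac{655}{7}\right)^{2} = \frac{429025}{49}$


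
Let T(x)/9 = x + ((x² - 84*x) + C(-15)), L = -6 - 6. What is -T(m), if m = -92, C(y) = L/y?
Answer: -724536/5 ≈ -1.4491e+5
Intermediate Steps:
L = -12
C(y) = -12/y
T(x) = 36/5 - 747*x + 9*x² (T(x) = 9*(x + ((x² - 84*x) - 12/(-15))) = 9*(x + ((x² - 84*x) - 12*(-1/15))) = 9*(x + ((x² - 84*x) + ⅘)) = 9*(x + (⅘ + x² - 84*x)) = 9*(⅘ + x² - 83*x) = 36/5 - 747*x + 9*x²)
-T(m) = -(36/5 - 747*(-92) + 9*(-92)²) = -(36/5 + 68724 + 9*8464) = -(36/5 + 68724 + 76176) = -1*724536/5 = -724536/5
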